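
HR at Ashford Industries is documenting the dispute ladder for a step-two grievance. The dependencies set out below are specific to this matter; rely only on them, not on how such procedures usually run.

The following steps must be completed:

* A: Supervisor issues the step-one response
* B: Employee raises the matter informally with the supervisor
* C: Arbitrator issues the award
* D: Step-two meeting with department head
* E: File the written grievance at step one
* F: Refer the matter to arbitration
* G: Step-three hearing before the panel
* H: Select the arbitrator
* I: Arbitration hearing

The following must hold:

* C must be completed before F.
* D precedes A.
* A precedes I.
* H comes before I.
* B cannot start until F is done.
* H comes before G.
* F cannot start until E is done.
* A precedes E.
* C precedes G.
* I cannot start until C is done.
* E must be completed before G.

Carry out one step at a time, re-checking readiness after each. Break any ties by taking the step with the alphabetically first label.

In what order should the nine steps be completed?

C → D → A → E → F → B → H → G → I

C, D and H have no prerequisites; C has the earlier label, so C is first.
Now D and H have their prerequisites met. D has the earlier label, so D next.
A now also ready, so the ready set is {A, H}; A has the earlier label → A.
E and H are both available; E has the earlier label → E.
Now F and H have their prerequisites met. F has the earlier label, so F next.
B now also ready, so the ready set is {B, H}; B has the earlier label → B.
Next only H has its prerequisites met → H.
Ready: G and I. G has the earlier label → G.
I needed A, C and H, now all done → I.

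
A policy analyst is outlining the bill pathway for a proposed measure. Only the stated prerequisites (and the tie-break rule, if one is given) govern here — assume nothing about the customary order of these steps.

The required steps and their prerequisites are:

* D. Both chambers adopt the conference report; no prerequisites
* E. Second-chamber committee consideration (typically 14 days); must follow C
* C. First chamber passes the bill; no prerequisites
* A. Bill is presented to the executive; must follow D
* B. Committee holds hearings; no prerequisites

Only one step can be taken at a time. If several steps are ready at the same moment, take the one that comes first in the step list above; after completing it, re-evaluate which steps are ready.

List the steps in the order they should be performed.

D, C and B have no prerequisites; D is listed earlier, so D is first.
Ready: C, A and B. C is listed earlier → C.
E now also ready, so the ready set is {E, A, B}; E is listed earlier → E.
Ready: A and B. A is listed earlier → A.
That leaves B as the only ready step → B.

D, C, E, A, B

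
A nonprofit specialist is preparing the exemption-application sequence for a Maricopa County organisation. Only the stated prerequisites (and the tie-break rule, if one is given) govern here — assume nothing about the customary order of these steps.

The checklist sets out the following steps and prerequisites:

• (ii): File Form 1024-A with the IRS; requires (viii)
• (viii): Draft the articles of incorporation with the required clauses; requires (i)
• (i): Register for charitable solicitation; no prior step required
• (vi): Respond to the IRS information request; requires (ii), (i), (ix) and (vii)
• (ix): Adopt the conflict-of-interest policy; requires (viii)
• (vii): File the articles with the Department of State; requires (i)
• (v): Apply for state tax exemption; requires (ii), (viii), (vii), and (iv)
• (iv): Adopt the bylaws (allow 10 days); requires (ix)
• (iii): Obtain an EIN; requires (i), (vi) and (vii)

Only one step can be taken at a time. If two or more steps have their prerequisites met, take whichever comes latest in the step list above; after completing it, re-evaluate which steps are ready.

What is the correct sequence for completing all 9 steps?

(i), (vii), (viii), (ix), (iv), (ii), (v), (vi), (iii)

Only (i) has no prerequisites, so it is first.
Ready: (vii) and (viii). (vii) is listed later → (vii).
(viii) needed (i), now all done → (viii).
(ix) and (ii) are both available; (ix) is listed later → (ix).
(iv) now also ready, so the ready set is {(iv), (ii)}; (iv) is listed later → (iv).
(ii) needed (viii), now all done → (ii).
Now (v) and (vi) have their prerequisites met. (v) is listed later, so (v) next.
(vi) is the only step now ready → (vi).
(iii) needed (vii), (vi) and (i), now all done → (iii).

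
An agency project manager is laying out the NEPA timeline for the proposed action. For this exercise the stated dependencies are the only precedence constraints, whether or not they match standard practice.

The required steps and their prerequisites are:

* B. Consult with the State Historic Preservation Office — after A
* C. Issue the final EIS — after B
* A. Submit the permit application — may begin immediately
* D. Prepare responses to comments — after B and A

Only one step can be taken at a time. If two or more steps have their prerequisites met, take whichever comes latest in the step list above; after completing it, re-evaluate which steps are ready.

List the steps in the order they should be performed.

A B D C

A has no prerequisites → A first.
Next only B has its prerequisites met → B.
D and C are both available; D is listed later → D.
C is the only step now ready → C.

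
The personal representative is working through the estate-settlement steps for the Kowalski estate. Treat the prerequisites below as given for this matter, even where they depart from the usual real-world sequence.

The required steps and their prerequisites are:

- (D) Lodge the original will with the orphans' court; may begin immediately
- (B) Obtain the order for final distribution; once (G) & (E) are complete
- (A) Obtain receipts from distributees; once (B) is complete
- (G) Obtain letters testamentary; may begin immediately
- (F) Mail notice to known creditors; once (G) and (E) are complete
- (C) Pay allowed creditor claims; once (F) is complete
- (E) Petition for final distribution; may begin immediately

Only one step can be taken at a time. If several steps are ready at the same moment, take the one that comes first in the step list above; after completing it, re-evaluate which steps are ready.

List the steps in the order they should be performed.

(D) (G) (E) (B) (A) (F) (C)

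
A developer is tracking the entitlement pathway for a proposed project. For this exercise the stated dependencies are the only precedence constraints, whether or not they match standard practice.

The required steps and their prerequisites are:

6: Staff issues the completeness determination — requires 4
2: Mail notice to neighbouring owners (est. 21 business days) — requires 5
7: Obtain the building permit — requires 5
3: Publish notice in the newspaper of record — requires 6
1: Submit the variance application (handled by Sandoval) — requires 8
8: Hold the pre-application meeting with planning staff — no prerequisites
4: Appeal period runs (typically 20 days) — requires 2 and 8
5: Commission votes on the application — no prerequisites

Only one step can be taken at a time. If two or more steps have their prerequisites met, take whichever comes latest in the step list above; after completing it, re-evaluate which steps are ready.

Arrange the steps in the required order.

5 and 8 have no prerequisites; 5 is listed later, so 5 is first.
Ready: 8, 7 and 2. 8 is listed later → 8.
1 now also ready, so the ready set is {1, 7, 2}; 1 is listed later → 1.
Ready: 7 and 2. 7 is listed later → 7.
That leaves 2 as the only ready step → 2.
Next only 4 has its prerequisites met → 4.
6 needed 4, now all done → 6.
3 needed 6, now all done → 3.

5 → 8 → 1 → 7 → 2 → 4 → 6 → 3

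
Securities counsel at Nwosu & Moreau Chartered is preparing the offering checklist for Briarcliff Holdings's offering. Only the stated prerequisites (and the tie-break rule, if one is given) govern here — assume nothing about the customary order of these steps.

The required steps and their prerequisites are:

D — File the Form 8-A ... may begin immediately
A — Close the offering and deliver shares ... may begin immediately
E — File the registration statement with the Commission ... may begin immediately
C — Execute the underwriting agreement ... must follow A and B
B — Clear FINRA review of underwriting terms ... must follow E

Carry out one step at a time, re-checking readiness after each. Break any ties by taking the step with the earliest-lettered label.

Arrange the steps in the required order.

A → D → E → B → C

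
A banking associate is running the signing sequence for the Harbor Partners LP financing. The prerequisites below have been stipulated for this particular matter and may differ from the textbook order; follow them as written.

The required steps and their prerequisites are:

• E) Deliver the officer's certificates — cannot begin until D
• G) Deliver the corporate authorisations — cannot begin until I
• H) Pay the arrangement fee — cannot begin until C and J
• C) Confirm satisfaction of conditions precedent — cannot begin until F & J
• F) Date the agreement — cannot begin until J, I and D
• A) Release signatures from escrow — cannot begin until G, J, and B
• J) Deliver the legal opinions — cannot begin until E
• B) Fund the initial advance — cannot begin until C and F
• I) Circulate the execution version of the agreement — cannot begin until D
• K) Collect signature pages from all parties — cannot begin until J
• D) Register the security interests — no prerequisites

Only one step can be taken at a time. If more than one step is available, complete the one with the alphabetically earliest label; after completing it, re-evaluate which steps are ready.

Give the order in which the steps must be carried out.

Only D has no prerequisites, so it is first.
E and I are both available; E has the earlier label → E.
J now also ready, so the ready set is {I, J}; I has the earlier label → I.
Ready: G and J. G has the earlier label → G.
That leaves J as the only ready step → J.
F and K are both available; F has the earlier label → F.
C and K are both available; C has the earlier label → C.
B, H and K are all available; B has the earlier label → B.
A, H and K are all available; A has the earlier label → A.
H and K are both available; H has the earlier label → H.
K is the only step now ready → K.

D, E, I, G, J, F, C, B, A, H, K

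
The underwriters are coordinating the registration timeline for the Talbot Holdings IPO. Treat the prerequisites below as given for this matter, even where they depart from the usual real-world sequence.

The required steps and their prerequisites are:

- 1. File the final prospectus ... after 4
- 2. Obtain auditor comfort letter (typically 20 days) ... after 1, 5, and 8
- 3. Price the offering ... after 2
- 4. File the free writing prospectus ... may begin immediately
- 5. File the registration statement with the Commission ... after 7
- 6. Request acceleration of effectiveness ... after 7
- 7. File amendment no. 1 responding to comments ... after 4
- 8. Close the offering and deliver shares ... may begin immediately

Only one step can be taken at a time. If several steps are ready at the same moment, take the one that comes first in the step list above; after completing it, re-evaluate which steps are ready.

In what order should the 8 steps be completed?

Nothing is required for 4 and 8. 4 is listed earlier → 4 first.
1 and 7 now also ready, so the ready set is {1, 7, 8}; 1 is listed earlier → 1.
7 and 8 are both available; 7 is listed earlier → 7.
5 and 6 now also ready, so the ready set is {5, 6, 8}; 5 is listed earlier → 5.
Ready: 6 and 8. 6 is listed earlier → 6.
Next only 8 has its prerequisites met → 8.
That leaves 2 as the only ready step → 2.
That leaves 3 as the only ready step → 3.

4, 1, 7, 5, 6, 8, 2, 3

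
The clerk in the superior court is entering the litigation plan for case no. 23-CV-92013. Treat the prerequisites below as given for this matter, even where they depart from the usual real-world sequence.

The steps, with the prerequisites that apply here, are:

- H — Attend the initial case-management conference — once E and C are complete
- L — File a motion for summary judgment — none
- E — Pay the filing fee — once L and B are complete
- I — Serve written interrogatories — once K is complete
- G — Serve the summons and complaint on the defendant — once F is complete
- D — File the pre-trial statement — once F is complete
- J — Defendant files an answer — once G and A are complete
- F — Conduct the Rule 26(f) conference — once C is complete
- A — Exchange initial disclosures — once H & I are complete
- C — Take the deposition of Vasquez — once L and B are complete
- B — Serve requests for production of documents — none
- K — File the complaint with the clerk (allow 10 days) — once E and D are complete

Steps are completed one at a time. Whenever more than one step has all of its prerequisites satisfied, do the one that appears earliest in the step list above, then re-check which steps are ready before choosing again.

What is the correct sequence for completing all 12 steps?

L → B → E → C → H → F → G → D → K → I → A → J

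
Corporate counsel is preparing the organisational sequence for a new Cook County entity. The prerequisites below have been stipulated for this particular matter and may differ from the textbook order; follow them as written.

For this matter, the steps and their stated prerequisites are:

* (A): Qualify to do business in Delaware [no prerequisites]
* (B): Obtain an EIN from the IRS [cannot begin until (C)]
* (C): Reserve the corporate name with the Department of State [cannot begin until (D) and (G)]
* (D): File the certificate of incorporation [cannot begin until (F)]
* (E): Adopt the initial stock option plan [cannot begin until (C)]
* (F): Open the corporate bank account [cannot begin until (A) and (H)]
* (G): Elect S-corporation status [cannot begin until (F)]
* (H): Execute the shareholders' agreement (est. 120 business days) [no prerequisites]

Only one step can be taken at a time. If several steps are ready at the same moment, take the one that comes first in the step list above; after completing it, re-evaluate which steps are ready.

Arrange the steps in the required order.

(A) and (H) have no prerequisites; (A) is listed earlier, so (A) is first.
Next only (H) has its prerequisites met → (H).
Next only (F) has its prerequisites met → (F).
(D) and (G) are both available; (D) is listed earlier → (D).
That leaves (G) as the only ready step → (G).
That leaves (C) as the only ready step → (C).
Now (B) and (E) have their prerequisites met. (B) is listed earlier, so (B) next.
(E) needed (C), now all done → (E).

(A), (H), (F), (D), (G), (C), (B), (E)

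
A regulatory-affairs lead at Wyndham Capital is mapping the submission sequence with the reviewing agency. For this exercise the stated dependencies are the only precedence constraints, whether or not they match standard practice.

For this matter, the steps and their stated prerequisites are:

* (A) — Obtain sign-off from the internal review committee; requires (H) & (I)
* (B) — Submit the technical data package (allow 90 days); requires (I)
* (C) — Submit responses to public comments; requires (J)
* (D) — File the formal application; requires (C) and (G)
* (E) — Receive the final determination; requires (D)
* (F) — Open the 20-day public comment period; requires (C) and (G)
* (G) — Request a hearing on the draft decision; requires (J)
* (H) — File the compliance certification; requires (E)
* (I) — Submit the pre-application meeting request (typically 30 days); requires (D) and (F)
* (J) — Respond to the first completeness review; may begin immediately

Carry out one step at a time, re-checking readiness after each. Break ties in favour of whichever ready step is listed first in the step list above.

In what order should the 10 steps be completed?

(J) (C) (G) (D) (E) (F) (H) (I) (A) (B)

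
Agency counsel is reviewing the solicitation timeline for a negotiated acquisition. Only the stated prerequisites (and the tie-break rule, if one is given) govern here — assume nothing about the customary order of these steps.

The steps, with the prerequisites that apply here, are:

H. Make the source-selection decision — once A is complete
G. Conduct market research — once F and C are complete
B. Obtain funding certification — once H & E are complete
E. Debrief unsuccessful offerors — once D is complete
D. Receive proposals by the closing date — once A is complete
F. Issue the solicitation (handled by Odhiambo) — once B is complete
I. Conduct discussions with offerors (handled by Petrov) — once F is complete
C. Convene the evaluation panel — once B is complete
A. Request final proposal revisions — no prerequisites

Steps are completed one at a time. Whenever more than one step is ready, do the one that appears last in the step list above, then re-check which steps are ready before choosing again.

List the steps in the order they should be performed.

A has no prerequisites → A first.
Ready: D and H. D is listed later → D.
E now also ready, so the ready set is {E, H}; E is listed later → E.
H needed A, now all done → H.
B is the only step now ready → B.
Now C and F have their prerequisites met. C is listed later, so C next.
F needed B, now all done → F.
Ready: I and G. I is listed later → I.
Next only G has its prerequisites met → G.

A → D → E → H → B → C → F → I → G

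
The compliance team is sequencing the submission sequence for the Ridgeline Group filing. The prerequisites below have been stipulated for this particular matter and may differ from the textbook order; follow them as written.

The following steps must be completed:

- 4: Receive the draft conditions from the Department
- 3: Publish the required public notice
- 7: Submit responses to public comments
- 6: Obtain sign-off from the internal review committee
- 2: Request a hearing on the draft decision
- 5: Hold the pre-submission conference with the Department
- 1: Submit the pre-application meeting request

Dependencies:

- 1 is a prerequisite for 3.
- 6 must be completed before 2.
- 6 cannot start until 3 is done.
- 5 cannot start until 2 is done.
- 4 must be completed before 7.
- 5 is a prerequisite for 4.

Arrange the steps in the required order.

1, 3, 6, 2, 5, 4, 7

1 has no prerequisites → 1 first.
3 needed 1, now all done → 3.
Next only 6 has its prerequisites met → 6.
That leaves 2 as the only ready step → 2.
5 needed 2, now all done → 5.
4 needed 5, now all done → 4.
That leaves 7 as the only ready step → 7.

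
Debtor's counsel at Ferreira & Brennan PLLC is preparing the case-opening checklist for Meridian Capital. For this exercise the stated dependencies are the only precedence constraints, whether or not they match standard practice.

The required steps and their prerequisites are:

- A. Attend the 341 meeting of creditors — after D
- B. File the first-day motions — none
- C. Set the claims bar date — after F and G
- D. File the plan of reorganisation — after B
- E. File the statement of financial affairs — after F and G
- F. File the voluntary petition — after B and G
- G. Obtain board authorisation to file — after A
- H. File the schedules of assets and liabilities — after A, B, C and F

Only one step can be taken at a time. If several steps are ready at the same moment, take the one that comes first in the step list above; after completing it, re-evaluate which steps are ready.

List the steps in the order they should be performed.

B has no prerequisites → B first.
D is the only step now ready → D.
A needed D, now all done → A.
That leaves G as the only ready step → G.
F needed B and G, now all done → F.
Ready: C and E. C is listed earlier → C.
H now also ready, so the ready set is {E, H}; E is listed earlier → E.
H needed A, B, C and F, now all done → H.

B D A G F C E H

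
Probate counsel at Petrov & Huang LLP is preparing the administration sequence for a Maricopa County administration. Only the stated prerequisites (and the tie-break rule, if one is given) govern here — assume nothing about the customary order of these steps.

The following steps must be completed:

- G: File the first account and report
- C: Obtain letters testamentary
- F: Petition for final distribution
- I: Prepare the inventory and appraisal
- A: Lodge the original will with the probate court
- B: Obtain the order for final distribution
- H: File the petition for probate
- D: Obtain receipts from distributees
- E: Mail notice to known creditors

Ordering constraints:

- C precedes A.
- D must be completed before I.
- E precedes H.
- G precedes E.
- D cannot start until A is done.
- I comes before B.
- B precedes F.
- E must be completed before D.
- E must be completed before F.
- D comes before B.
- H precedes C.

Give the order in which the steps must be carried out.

G is the only step with nothing outstanding, so it goes first.
E needed G, now all done → E.
H is the only step now ready → H.
C is the only step now ready → C.
Next only A has its prerequisites met → A.
D needed A and E, now all done → D.
I needed D, now all done → I.
That leaves B as the only ready step → B.
That leaves F as the only ready step → F.

G E H C A D I B F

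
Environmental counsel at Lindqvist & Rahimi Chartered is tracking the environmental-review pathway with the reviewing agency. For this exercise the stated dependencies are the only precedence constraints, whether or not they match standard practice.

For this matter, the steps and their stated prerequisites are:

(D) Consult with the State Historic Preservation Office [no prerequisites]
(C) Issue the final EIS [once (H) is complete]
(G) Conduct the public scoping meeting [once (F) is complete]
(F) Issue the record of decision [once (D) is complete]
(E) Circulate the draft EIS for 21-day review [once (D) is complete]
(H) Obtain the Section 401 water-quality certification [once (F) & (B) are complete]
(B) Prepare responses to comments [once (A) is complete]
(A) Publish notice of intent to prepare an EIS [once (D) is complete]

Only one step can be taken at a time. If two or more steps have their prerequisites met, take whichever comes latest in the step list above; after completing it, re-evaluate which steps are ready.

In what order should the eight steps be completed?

Only (D) has no prerequisites, so it is first.
Now (A), (E) and (F) have their prerequisites met. (A) is listed later, so (A) next.
(B), (E) and (F) are all available; (B) is listed later → (B).
Ready: (E) and (F). (E) is listed later → (E).
(F) needed (D), now all done → (F).
Ready: (H) and (G). (H) is listed later → (H).
(G) and (C) are both available; (G) is listed later → (G).
That leaves (C) as the only ready step → (C).

(D) → (A) → (B) → (E) → (F) → (H) → (G) → (C)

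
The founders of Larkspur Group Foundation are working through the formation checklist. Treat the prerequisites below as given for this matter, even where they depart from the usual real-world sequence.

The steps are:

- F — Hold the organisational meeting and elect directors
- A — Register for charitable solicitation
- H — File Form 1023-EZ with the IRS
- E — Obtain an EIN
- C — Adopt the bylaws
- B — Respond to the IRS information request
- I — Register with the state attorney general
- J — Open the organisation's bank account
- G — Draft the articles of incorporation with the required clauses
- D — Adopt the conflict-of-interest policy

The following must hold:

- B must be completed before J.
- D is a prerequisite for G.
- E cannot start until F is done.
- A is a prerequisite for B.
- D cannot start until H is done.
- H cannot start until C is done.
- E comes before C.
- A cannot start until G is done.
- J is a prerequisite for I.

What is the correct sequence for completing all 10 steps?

Only F has no prerequisites, so it is first.
That leaves E as the only ready step → E.
C needed E, now all done → C.
Next only H has its prerequisites met → H.
D needed H, now all done → D.
G needed D, now all done → G.
A is the only step now ready → A.
B needed A, now all done → B.
J is the only step now ready → J.
I needed J, now all done → I.

F, E, C, H, D, G, A, B, J, I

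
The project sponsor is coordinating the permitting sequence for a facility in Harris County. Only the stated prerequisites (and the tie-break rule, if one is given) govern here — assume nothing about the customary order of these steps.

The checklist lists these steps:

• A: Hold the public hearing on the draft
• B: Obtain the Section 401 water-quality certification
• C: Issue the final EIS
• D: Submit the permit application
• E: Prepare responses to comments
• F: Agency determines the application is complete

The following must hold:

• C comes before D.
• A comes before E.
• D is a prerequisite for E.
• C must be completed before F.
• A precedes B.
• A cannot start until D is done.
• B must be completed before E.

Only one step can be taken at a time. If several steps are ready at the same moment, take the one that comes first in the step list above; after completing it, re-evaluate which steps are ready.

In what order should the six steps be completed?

C, D, A, B, E, F

C has no prerequisites → C first.
D and F are both available; D is listed earlier → D.
A now also ready, so the ready set is {A, F}; A is listed earlier → A.
B now also ready, so the ready set is {B, F}; B is listed earlier → B.
E and F are both available; E is listed earlier → E.
F needed C, now all done → F.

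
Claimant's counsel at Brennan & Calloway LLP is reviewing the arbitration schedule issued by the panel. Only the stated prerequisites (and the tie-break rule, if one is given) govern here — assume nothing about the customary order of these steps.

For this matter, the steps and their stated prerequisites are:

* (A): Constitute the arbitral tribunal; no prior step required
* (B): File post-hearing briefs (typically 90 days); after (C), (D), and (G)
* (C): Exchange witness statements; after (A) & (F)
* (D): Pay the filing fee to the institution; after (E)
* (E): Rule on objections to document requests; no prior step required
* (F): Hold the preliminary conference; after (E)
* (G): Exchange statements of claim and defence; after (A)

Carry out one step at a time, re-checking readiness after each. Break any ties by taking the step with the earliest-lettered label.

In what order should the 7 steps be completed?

(A), (E), (D), (F), (C), (G), (B)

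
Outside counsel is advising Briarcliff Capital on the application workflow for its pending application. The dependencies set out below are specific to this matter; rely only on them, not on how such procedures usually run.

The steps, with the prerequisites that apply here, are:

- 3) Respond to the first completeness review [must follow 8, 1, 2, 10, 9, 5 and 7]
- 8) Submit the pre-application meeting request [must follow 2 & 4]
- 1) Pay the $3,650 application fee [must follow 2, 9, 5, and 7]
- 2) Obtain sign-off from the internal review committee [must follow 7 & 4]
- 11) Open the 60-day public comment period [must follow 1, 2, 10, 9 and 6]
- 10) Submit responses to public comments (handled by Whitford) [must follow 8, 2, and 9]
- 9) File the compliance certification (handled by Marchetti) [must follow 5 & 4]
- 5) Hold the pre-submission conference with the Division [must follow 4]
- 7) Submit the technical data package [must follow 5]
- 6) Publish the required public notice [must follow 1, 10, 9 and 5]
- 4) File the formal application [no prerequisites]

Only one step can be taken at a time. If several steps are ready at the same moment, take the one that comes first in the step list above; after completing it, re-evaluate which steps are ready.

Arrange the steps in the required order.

4, 5, 9, 7, 2, 8, 1, 10, 3, 6, 11

Only 4 has no prerequisites, so it is first.
5 needed 4, now all done → 5.
Now 9 and 7 have their prerequisites met. 9 is listed earlier, so 9 next.
Next only 7 has its prerequisites met → 7.
That leaves 2 as the only ready step → 2.
Now 8 and 1 have their prerequisites met. 8 is listed earlier, so 8 next.
1 and 10 are both available; 1 is listed earlier → 1.
That leaves 10 as the only ready step → 10.
Ready: 3 and 6. 3 is listed earlier → 3.
6 needed 1, 10, 9 and 5, now all done → 6.
Next only 11 has its prerequisites met → 11.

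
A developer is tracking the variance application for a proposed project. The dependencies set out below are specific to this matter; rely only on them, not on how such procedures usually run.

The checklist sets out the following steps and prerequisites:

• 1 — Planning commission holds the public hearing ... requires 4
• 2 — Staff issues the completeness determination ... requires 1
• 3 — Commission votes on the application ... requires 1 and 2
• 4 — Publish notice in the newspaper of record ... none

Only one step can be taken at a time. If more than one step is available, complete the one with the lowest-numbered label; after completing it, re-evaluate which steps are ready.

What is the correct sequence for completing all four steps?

4 has no prerequisites → 4 first.
Next only 1 has its prerequisites met → 1.
2 needed 1, now all done → 2.
3 needed 1 and 2, now all done → 3.

4 1 2 3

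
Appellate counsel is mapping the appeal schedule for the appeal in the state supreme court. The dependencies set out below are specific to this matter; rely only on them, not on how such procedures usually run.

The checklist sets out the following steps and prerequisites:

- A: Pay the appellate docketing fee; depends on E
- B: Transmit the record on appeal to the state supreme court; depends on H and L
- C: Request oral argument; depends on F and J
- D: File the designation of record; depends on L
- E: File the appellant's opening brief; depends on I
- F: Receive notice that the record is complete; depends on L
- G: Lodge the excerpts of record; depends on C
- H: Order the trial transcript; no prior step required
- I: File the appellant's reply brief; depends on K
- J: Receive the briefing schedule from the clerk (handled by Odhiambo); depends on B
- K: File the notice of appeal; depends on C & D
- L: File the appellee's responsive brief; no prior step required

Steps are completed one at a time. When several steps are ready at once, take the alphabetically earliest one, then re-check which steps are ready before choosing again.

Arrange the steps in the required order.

Nothing is required for H and L. H has the earlier label → H first.
Next only L has its prerequisites met → L.
Now B, D and F have their prerequisites met. B has the earlier label, so B next.
J now also ready, so the ready set is {D, F, J}; D has the earlier label → D.
Ready: F and J. F has the earlier label → F.
J is the only step now ready → J.
That leaves C as the only ready step → C.
Ready: G and K. G has the earlier label → G.
K needed C and D, now all done → K.
I needed K, now all done → I.
That leaves E as the only ready step → E.
Next only A has its prerequisites met → A.

H, L, B, D, F, J, C, G, K, I, E, A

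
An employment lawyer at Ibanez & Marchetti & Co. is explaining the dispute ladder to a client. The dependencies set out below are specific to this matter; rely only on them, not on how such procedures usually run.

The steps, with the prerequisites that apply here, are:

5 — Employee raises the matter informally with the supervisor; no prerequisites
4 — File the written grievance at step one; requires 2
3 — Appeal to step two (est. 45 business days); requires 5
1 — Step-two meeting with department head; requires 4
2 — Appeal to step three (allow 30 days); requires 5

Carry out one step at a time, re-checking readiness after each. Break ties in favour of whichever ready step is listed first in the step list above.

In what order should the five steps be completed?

5 has no prerequisites → 5 first.
3 and 2 are both available; 3 is listed earlier → 3.
That leaves 2 as the only ready step → 2.
Next only 4 has its prerequisites met → 4.
1 is the only step now ready → 1.

5 3 2 4 1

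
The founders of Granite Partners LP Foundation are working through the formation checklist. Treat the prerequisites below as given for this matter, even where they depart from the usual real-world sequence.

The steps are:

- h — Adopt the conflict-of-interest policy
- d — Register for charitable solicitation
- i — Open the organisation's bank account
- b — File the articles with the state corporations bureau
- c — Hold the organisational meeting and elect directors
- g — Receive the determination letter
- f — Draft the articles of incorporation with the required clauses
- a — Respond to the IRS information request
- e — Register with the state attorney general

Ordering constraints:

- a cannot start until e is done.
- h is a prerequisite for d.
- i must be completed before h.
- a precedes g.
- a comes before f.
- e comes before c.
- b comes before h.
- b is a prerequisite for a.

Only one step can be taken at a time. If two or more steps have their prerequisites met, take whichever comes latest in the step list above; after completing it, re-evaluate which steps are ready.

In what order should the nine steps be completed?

e, b and i have no prerequisites; e is listed later, so e is first.
Ready: c, b and i. c is listed later → c.
Now b and i have their prerequisites met. b is listed later, so b next.
a now also ready, so the ready set is {a, i}; a is listed later → a.
f and g now also ready, so the ready set is {f, g, i}; f is listed later → f.
g and i are both available; g is listed later → g.
Next only i has its prerequisites met → i.
h is the only step now ready → h.
d is the only step now ready → d.

e → c → b → a → f → g → i → h → d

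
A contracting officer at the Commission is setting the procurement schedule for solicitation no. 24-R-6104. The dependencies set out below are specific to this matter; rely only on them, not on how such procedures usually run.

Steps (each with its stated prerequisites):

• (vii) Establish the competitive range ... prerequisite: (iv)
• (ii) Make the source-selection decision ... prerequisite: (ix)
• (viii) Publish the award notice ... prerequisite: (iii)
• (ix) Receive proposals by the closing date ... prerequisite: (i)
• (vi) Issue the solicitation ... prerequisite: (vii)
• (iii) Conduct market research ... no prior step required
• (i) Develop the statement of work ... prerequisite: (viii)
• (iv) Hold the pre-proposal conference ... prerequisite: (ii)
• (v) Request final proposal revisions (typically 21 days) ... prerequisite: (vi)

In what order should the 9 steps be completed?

(iii) → (viii) → (i) → (ix) → (ii) → (iv) → (vii) → (vi) → (v)

(iii) has no prerequisites → (iii) first.
(viii) is the only step now ready → (viii).
That leaves (i) as the only ready step → (i).
(ix) needed (i), now all done → (ix).
(ii) needed (ix), now all done → (ii).
(iv) needed (ii), now all done → (iv).
That leaves (vii) as the only ready step → (vii).
(vi) needed (vii), now all done → (vi).
That leaves (v) as the only ready step → (v).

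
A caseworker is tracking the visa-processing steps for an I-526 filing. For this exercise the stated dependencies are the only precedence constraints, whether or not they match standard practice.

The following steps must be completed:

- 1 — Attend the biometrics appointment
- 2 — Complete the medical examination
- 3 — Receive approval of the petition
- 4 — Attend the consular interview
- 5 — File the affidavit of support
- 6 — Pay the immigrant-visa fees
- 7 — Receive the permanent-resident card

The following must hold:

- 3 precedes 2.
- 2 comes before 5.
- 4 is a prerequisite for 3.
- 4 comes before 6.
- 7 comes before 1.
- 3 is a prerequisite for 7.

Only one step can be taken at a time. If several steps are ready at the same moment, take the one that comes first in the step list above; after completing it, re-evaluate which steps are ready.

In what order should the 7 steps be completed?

4 is the only step with nothing outstanding, so it goes first.
Ready: 3 and 6. 3 is listed earlier → 3.
2 and 7 now also ready, so the ready set is {2, 6, 7}; 2 is listed earlier → 2.
Now 5, 6 and 7 have their prerequisites met. 5 is listed earlier, so 5 next.
Ready: 6 and 7. 6 is listed earlier → 6.
That leaves 7 as the only ready step → 7.
1 needed 7, now all done → 1.

4 → 3 → 2 → 5 → 6 → 7 → 1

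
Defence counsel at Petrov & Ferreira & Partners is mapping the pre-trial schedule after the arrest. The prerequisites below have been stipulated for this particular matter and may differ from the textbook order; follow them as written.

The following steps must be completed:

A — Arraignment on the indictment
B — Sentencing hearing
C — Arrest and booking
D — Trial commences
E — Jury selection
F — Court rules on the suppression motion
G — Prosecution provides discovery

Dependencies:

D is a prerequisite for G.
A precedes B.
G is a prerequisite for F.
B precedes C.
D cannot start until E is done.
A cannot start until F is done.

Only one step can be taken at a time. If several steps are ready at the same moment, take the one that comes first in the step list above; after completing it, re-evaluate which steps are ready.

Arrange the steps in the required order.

E is the only step with nothing outstanding, so it goes first.
That leaves D as the only ready step → D.
G needed D, now all done → G.
Next only F has its prerequisites met → F.
A is the only step now ready → A.
That leaves B as the only ready step → B.
C is the only step now ready → C.

E, D, G, F, A, B, C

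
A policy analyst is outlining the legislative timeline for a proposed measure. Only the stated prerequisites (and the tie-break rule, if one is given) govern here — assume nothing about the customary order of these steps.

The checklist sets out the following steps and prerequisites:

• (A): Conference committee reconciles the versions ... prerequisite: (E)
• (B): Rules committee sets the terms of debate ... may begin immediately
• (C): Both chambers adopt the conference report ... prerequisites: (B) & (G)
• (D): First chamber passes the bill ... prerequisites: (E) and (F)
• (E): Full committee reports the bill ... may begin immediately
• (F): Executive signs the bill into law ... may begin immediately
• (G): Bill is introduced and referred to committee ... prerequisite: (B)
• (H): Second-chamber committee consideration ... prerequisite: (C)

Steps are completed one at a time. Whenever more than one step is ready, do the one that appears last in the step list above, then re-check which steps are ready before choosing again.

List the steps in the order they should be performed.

(F), (E), (D), (B), (G), (C), (H), (A)

Nothing is required for (F), (E) and (B). (F) is listed later → (F) first.
Now (E) and (B) have their prerequisites met. (E) is listed later, so (E) next.
(D) and (A) now also ready, so the ready set is {(D), (B), (A)}; (D) is listed later → (D).
(B) and (A) are both available; (B) is listed later → (B).
Now (G) and (A) have their prerequisites met. (G) is listed later, so (G) next.
(C) now also ready, so the ready set is {(C), (A)}; (C) is listed later → (C).
(H) now also ready, so the ready set is {(H), (A)}; (H) is listed later → (H).
(A) needed (E), now all done → (A).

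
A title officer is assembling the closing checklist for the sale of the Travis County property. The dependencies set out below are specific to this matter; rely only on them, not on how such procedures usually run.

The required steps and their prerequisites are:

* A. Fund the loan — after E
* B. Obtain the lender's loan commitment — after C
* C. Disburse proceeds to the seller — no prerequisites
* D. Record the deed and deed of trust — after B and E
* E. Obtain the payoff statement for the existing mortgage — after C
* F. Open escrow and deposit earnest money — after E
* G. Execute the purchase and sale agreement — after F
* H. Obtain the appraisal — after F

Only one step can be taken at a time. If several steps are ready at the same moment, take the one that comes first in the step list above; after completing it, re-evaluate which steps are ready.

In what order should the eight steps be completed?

C → B → E → A → D → F → G → H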